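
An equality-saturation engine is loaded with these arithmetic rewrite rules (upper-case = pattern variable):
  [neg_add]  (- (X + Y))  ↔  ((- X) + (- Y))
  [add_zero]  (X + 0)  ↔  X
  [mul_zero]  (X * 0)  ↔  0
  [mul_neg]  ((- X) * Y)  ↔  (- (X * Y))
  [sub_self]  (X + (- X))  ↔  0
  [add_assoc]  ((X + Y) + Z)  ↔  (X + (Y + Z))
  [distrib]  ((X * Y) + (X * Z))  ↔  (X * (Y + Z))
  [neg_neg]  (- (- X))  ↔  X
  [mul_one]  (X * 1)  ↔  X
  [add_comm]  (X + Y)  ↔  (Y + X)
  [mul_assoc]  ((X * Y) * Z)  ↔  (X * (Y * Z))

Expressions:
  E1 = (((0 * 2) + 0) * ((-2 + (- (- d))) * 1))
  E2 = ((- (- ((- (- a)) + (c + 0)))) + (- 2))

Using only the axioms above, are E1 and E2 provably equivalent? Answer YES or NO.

The axioms are sound identities: if E1 ↔* E2 then E1 and E2 evaluate identically under any assignment.
Under a=0, c=0, d=0: E1 evaluates to 0, E2 to -2. Distinct ⇒ no rewrite sequence connects them.

NO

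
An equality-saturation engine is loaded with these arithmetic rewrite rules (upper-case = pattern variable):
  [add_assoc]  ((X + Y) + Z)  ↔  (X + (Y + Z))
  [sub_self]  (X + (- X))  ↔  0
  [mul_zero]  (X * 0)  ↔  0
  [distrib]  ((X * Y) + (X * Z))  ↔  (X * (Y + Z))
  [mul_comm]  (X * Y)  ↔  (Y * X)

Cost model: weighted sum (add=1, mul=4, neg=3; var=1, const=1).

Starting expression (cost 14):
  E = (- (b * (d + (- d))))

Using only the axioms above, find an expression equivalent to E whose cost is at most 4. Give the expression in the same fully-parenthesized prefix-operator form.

1. [sub_self →] (d + (- d))  →  0;  E = (- (b * 0))
2. [mul_zero →] (b * 0)  →  0;  cost 4 ≤ 4, done

(- 0)   [cost 4]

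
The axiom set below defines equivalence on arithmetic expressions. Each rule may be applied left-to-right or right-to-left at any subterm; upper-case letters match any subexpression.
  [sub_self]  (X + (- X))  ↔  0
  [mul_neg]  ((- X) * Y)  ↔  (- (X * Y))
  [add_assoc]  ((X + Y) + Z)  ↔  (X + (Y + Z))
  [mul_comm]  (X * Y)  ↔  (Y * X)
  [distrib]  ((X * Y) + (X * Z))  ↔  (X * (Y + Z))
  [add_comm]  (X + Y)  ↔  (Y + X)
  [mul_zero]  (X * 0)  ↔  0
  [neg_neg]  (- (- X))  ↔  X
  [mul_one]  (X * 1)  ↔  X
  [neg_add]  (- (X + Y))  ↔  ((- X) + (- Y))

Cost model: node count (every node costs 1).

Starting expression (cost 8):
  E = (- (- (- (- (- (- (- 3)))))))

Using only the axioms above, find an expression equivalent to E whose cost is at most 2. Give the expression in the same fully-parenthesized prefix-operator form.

(- 3)   [cost 2]

step 1: neg_neg (→) rewrites (- (- (- (- (- (- (- 3))))))) into (- (- (- (- (- 3)))))
step 2: neg_neg (→) rewrites (- (- (- (- 3)))) into (- (- 3)), now (- (- (- 3)))
step 3: neg_neg (→) rewrites (- (- (- 3))) into (- 3), reaching cost 2 (bound 2)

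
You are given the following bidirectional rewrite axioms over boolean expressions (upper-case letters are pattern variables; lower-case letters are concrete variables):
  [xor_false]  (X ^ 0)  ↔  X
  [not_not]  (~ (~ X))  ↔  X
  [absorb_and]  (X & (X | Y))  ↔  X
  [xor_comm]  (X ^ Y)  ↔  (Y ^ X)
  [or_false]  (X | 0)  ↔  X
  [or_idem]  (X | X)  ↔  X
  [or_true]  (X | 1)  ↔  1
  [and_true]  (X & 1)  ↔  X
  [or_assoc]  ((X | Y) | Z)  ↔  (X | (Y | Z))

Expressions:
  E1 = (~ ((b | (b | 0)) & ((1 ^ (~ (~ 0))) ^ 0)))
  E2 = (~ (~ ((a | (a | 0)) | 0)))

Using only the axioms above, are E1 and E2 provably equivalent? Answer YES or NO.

NO

The axioms are sound identities: if E1 ↔* E2 then E1 and E2 evaluate identically under any assignment.
Under a=0, b=0: E1 evaluates to 1, E2 to 0. Distinct ⇒ no rewrite sequence connects them.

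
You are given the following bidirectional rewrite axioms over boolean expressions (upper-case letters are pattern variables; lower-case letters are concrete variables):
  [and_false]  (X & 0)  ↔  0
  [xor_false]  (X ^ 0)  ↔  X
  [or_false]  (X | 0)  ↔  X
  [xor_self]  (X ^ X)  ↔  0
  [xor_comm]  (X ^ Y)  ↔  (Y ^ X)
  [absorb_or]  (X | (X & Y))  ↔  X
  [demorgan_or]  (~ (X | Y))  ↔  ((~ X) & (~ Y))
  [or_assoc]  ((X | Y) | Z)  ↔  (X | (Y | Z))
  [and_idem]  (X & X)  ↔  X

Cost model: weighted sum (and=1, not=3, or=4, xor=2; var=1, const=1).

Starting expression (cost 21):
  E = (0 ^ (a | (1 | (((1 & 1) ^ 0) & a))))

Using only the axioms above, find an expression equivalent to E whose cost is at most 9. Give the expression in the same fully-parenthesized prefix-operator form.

(0 ^ (a | 1))   [cost 9]

(1) (1 & 1)  =[and_idem →]=  1    ⊢ (0 ^ (a | (1 | ((1 ^ 0) & a))))
(2) (1 ^ 0)  =[xor_false →]=  1    ⊢ (0 ^ (a | (1 | (1 & a))))
(3) (1 | (1 & a))  =[absorb_or →]=  1    ⊢ cost 9, within 9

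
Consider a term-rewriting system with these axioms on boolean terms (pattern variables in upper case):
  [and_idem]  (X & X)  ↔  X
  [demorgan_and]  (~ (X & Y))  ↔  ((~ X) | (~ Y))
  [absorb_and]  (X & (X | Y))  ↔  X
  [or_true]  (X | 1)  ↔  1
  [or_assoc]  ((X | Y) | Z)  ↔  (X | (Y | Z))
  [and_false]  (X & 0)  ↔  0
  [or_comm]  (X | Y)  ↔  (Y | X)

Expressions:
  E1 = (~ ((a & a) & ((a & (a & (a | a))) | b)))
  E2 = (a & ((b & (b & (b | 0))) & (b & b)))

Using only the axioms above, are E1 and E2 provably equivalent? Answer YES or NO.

The axioms are sound identities: if E1 ↔* E2 then E1 and E2 evaluate identically under any assignment.
Under a=0, b=0: E1 evaluates to 1, E2 to 0. Distinct ⇒ no rewrite sequence connects them.

NO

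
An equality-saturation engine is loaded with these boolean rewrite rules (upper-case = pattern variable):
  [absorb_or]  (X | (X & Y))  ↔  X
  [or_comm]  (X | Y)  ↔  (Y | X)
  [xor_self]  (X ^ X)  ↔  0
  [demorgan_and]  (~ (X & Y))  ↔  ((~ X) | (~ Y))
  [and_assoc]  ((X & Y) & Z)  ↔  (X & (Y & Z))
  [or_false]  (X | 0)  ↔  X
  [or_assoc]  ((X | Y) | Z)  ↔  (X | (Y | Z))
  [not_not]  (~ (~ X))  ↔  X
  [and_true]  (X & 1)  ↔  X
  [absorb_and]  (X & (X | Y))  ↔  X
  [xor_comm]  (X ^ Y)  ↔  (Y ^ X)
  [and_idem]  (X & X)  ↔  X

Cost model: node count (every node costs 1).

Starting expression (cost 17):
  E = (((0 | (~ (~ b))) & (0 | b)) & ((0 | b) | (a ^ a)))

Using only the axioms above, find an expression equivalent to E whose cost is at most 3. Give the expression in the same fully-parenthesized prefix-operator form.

(0 | b)   [cost 3]

1. [not_not →] (~ (~ b))  →  b;  E = (((0 | b) & (0 | b)) & ((0 | b) | (a ^ a)))
2. [xor_self →] (a ^ a)  →  0;  E = (((0 | b) & (0 | b)) & ((0 | b) | 0))
3. [and_idem →] ((0 | b) & (0 | b))  →  (0 | b);  E = ((0 | b) & ((0 | b) | 0))
4. [absorb_and →] ((0 | b) & ((0 | b) | 0))  →  (0 | b);  cost 3 ≤ 3, done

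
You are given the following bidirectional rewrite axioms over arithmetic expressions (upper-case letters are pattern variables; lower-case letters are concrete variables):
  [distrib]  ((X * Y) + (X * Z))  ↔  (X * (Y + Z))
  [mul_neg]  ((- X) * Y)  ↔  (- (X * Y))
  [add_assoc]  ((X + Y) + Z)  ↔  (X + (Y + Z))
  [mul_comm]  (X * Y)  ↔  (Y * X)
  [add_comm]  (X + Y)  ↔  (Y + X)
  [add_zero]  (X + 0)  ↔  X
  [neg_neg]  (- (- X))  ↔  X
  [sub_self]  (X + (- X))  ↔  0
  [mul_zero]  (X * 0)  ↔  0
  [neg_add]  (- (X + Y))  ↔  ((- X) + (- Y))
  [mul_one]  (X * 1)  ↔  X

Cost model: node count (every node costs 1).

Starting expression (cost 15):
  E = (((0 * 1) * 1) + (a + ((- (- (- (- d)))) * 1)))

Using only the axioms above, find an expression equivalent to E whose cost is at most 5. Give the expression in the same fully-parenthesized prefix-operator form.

(1) (- (- (- d)))  =[neg_neg →]=  (- d)    ⊢ (((0 * 1) * 1) + (a + ((- (- d)) * 1)))
(2) (- (- d))  =[neg_neg →]=  d    ⊢ (((0 * 1) * 1) + (a + (d * 1)))
(3) ((0 * 1) * 1)  =[mul_one →]=  (0 * 1)    ⊢ ((0 * 1) + (a + (d * 1)))
(4) (0 * 1)  =[mul_one →]=  0    ⊢ (0 + (a + (d * 1)))
(5) (0 + (a + (d * 1)))  =[add_comm →]=  ((a + (d * 1)) + 0)
(6) ((a + (d * 1)) + 0)  =[add_zero →]=  (a + (d * 1))    ⊢ cost 5, within 5

(a + (d * 1))   [cost 5]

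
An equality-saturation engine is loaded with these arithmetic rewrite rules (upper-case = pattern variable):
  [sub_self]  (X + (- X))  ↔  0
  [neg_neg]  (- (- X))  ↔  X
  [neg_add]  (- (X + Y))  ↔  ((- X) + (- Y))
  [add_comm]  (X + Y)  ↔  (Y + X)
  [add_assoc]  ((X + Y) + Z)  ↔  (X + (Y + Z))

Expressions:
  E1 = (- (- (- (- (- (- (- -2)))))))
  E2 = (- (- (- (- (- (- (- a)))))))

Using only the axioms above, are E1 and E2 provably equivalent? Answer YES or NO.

The axioms are sound identities: if E1 ↔* E2 then E1 and E2 evaluate identically under any assignment.
Under a=0: E1 evaluates to 2, E2 to 0. Distinct ⇒ no rewrite sequence connects them.

NO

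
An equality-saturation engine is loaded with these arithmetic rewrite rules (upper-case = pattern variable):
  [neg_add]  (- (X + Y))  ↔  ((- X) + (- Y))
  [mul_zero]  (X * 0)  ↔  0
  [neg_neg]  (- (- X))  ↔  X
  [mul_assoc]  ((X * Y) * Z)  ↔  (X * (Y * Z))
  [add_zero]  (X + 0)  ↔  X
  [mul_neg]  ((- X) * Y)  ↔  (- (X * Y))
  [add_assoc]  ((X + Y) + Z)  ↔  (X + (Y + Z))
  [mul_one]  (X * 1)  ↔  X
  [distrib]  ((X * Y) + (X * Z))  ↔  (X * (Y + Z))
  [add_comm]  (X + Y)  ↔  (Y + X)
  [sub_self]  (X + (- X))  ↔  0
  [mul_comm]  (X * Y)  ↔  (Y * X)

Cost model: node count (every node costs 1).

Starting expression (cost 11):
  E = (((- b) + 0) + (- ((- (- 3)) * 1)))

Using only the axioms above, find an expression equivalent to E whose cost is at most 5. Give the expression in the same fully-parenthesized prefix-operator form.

step 1: mul_one (→) rewrites ((- (- 3)) * 1) into (- (- 3)), now (((- b) + 0) + (- (- (- 3))))
step 2: neg_neg (→) rewrites (- (- (- 3))) into (- 3), now (((- b) + 0) + (- 3))
step 3: add_zero (→) rewrites ((- b) + 0) into (- b), reaching cost 5 (bound 5)

((- b) + (- 3))   [cost 5]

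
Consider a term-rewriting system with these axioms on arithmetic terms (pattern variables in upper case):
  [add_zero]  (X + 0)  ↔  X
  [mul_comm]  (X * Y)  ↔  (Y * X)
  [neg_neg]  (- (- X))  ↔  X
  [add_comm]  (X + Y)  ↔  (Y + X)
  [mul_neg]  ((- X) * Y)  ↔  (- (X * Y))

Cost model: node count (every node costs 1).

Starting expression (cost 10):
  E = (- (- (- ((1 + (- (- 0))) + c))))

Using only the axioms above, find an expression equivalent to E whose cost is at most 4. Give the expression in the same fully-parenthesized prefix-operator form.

(1) (- (- 0))  =[neg_neg →]=  0    ⊢ (- (- (- ((1 + 0) + c))))
(2) (1 + 0)  =[add_zero →]=  1    ⊢ (- (- (- (1 + c))))
(3) (- (- (1 + c)))  =[neg_neg →]=  (1 + c)    ⊢ cost 4, within 4

(- (1 + c))   [cost 4]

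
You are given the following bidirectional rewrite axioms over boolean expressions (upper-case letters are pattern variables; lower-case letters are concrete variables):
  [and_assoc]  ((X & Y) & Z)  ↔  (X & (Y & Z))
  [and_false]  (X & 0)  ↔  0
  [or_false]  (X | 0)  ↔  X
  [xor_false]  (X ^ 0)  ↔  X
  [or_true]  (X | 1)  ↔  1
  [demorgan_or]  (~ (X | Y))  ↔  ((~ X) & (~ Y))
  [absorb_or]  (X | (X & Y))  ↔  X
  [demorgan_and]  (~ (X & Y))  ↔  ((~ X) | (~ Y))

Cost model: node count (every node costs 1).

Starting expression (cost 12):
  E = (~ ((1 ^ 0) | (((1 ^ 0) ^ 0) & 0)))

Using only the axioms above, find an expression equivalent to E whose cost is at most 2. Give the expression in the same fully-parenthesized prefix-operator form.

(~ 1)   [cost 2]

(1) ((1 ^ 0) ^ 0)  =[xor_false →]=  (1 ^ 0)    ⊢ (~ ((1 ^ 0) | ((1 ^ 0) & 0)))
(2) ((1 ^ 0) | ((1 ^ 0) & 0))  =[absorb_or →]=  (1 ^ 0)    ⊢ (~ (1 ^ 0))
(3) (1 ^ 0)  =[xor_false →]=  1    ⊢ cost 2, within 2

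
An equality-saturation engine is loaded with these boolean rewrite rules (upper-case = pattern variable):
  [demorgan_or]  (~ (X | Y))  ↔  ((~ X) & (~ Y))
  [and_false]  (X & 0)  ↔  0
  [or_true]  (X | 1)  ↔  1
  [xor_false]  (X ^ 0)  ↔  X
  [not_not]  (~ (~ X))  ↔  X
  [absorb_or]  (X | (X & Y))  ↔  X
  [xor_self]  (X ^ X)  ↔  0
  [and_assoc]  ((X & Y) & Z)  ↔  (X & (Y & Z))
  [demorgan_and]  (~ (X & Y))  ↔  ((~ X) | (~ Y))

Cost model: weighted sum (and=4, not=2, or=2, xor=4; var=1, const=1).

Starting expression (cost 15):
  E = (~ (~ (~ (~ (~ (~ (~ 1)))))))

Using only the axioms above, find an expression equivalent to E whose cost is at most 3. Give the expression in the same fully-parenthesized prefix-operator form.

(1) (~ (~ (~ 1)))  =[not_not →]=  (~ 1)    ⊢ (~ (~ (~ (~ (~ 1)))))
(2) (~ (~ (~ (~ (~ 1)))))  =[not_not →]=  (~ (~ (~ 1)))
(3) (~ (~ 1))  =[not_not →]=  1    ⊢ cost 3, within 3

(~ 1)   [cost 3]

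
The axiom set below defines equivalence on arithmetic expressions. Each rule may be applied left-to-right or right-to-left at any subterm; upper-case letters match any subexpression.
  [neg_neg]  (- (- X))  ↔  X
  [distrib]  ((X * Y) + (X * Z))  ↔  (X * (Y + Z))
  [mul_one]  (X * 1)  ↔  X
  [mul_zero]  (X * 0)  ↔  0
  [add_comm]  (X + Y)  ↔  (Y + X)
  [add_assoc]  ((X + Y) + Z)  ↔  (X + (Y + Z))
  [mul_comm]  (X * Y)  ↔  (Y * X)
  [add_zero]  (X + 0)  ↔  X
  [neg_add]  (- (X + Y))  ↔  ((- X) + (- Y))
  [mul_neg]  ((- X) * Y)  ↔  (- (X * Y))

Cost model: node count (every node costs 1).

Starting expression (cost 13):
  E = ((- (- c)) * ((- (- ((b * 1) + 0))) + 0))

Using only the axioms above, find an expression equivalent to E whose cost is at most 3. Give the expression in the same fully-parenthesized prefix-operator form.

(c * b)   [cost 3]

step 1: neg_neg (→) rewrites (- (- ((b * 1) + 0))) into ((b * 1) + 0), now ((- (- c)) * (((b * 1) + 0) + 0))
step 2: mul_one (→) rewrites (b * 1) into b, now ((- (- c)) * ((b + 0) + 0))
step 3: add_zero (→) rewrites ((b + 0) + 0) into (b + 0), now ((- (- c)) * (b + 0))
step 4: neg_neg (→) rewrites (- (- c)) into c, now (c * (b + 0))
step 5: add_zero (→) rewrites (b + 0) into b, reaching cost 3 (bound 3)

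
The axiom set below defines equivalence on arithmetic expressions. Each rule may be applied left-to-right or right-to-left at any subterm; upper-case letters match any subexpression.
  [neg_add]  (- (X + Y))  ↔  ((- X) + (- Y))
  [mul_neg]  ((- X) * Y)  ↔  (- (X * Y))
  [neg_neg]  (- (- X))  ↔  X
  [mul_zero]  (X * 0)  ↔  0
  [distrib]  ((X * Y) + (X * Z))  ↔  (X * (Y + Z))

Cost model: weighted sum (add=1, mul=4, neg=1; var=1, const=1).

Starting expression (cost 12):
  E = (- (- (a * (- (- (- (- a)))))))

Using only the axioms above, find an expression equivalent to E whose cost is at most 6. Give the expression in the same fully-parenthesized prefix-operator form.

1. [neg_neg →] (- (- (- (- a))))  →  (- (- a));  E = (- (- (a * (- (- a)))))
2. [neg_neg →] (- (- (a * (- (- a)))))  →  (a * (- (- a)))
3. [neg_neg →] (- (- a))  →  a;  cost 6 ≤ 6, done

(a * a)   [cost 6]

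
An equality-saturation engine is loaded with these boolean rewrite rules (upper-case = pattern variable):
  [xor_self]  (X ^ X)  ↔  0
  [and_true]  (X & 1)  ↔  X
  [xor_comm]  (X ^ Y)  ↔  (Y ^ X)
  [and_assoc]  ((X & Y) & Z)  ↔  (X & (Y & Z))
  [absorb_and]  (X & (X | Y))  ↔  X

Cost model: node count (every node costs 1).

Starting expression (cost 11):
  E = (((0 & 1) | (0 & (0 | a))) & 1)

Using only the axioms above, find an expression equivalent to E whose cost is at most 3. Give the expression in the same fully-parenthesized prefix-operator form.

(1) (0 & 1)  =[and_true →]=  0    ⊢ ((0 | (0 & (0 | a))) & 1)
(2) ((0 | (0 & (0 | a))) & 1)  =[and_true →]=  (0 | (0 & (0 | a)))
(3) (0 & (0 | a))  =[absorb_and →]=  0    ⊢ cost 3, within 3

(0 | 0)   [cost 3]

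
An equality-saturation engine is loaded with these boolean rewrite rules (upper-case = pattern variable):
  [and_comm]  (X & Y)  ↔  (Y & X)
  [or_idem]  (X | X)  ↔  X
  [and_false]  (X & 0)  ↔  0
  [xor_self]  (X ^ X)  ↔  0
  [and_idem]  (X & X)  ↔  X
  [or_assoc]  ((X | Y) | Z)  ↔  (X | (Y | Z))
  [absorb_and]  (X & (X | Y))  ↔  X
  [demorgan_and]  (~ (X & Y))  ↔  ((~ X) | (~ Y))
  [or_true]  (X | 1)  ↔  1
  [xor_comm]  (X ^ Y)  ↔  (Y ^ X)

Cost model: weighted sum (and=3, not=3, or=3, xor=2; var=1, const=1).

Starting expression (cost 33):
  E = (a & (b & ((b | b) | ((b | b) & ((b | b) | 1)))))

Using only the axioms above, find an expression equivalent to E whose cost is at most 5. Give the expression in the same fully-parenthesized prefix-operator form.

(1) ((b | b) & ((b | b) | 1))  =[absorb_and →]=  (b | b)    ⊢ (a & (b & ((b | b) | (b | b))))
(2) (b | b)  =[or_idem →]=  b    ⊢ (a & (b & ((b | b) | b)))
(3) (b | b)  =[or_idem →]=  b    ⊢ (a & (b & (b | b)))
(4) (b & (b | b))  =[absorb_and →]=  b    ⊢ cost 5, within 5

(a & b)   [cost 5]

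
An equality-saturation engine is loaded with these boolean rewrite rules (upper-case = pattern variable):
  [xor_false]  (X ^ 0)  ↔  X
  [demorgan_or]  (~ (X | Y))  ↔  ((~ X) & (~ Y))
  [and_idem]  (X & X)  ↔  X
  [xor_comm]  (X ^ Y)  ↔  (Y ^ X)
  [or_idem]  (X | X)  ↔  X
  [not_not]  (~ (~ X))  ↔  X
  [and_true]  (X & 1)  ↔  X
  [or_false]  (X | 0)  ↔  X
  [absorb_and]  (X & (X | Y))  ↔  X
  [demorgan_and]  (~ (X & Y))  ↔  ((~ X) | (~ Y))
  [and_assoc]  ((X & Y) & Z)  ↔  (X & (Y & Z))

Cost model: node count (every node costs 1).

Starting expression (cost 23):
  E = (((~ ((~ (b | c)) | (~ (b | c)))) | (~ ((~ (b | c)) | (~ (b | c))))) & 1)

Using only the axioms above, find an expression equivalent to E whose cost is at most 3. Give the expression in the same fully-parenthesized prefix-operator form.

(b | c)   [cost 3]

step 1: or_idem (→) rewrites ((~ ((~ (b | c)) | (~ (b | c)))) | (~ ((~ (b | c)) | (~ (b | c))))) into (~ ((~ (b | c)) | (~ (b | c)))), now ((~ ((~ (b | c)) | (~ (b | c)))) & 1)
step 2: or_idem (→) rewrites ((~ (b | c)) | (~ (b | c))) into (~ (b | c)), now ((~ (~ (b | c))) & 1)
step 3: and_true (→) rewrites ((~ (~ (b | c))) & 1) into (~ (~ (b | c)))
step 4: not_not (→) rewrites (~ (~ (b | c))) into (b | c), reaching cost 3 (bound 3)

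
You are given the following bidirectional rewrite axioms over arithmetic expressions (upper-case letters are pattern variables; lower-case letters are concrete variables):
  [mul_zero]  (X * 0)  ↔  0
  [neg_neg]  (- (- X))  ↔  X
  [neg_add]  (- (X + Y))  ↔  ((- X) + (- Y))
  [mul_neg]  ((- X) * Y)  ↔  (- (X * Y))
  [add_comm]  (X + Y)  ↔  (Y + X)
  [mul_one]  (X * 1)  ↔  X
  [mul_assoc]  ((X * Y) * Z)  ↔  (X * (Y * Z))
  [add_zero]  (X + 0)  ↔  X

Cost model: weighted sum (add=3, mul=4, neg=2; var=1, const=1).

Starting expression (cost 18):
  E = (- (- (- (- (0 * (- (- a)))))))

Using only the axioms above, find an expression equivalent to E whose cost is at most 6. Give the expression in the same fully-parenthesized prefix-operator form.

step 1: neg_neg (→) rewrites (- (- (0 * (- (- a))))) into (0 * (- (- a))), now (- (- (0 * (- (- a)))))
step 2: neg_neg (→) rewrites (- (- a)) into a, now (- (- (0 * a)))
step 3: neg_neg (→) rewrites (- (- (0 * a))) into (0 * a), reaching cost 6 (bound 6)

(0 * a)   [cost 6]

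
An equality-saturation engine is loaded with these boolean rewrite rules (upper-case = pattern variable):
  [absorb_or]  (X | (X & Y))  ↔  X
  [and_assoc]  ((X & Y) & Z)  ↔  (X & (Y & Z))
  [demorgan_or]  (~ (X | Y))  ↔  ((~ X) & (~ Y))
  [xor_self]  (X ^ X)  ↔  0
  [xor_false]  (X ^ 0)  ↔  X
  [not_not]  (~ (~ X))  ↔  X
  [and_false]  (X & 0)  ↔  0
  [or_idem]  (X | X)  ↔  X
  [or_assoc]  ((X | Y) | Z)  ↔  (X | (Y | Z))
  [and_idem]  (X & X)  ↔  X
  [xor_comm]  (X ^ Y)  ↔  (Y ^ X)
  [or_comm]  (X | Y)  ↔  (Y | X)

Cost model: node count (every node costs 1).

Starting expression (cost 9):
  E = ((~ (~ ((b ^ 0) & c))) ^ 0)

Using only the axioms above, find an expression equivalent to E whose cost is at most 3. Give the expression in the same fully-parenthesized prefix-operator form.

(b & c)   [cost 3]

(1) (b ^ 0)  =[xor_false →]=  b    ⊢ ((~ (~ (b & c))) ^ 0)
(2) (~ (~ (b & c)))  =[not_not →]=  (b & c)    ⊢ ((b & c) ^ 0)
(3) ((b & c) ^ 0)  =[xor_false →]=  (b & c)    ⊢ cost 3, within 3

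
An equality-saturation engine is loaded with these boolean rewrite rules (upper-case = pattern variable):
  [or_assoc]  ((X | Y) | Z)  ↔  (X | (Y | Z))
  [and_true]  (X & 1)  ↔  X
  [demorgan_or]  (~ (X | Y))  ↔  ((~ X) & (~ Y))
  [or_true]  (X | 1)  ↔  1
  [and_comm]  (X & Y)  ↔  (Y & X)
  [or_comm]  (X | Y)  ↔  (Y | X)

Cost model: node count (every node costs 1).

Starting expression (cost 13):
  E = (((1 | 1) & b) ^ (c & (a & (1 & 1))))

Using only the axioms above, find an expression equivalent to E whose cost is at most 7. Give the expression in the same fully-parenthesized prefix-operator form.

(1) (1 | 1)  =[or_true →]=  1    ⊢ ((1 & b) ^ (c & (a & (1 & 1))))
(2) (1 & 1)  =[and_true →]=  1    ⊢ ((1 & b) ^ (c & (a & 1)))
(3) (a & 1)  =[and_true →]=  a    ⊢ cost 7, within 7

((1 & b) ^ (c & a))   [cost 7]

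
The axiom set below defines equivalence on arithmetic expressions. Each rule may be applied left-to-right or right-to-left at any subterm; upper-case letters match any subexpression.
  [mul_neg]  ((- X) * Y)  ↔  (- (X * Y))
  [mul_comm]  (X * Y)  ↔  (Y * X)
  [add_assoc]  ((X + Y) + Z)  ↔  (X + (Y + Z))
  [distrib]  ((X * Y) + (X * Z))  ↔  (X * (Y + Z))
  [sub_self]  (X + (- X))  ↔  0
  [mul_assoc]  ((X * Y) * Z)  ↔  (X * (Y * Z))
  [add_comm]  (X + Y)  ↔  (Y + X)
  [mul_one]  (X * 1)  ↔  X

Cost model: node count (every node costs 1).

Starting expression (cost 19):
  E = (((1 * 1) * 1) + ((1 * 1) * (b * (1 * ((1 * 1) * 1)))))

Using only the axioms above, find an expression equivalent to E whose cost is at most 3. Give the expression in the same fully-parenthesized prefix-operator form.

(1 + b)   [cost 3]

step 1: mul_one (→) rewrites (1 * 1) into 1, now (((1 * 1) * 1) + ((1 * 1) * (b * (1 * (1 * 1)))))
step 2: mul_one (→) rewrites (1 * 1) into 1, now (((1 * 1) * 1) + ((1 * 1) * (b * (1 * 1))))
step 3: mul_one (→) rewrites (1 * 1) into 1, now (((1 * 1) * 1) + (1 * (b * (1 * 1))))
step 4: mul_comm (→) rewrites (1 * (b * (1 * 1))) into ((b * (1 * 1)) * 1), now (((1 * 1) * 1) + ((b * (1 * 1)) * 1))
step 5: mul_one (→) rewrites (1 * 1) into 1, now (((1 * 1) * 1) + ((b * 1) * 1))
step 6: mul_one (→) rewrites ((1 * 1) * 1) into (1 * 1), now ((1 * 1) + ((b * 1) * 1))
step 7: mul_one (→) rewrites (1 * 1) into 1, now (1 + ((b * 1) * 1))
step 8: mul_one (→) rewrites ((b * 1) * 1) into (b * 1), now (1 + (b * 1))
step 9: mul_one (→) rewrites (b * 1) into b, reaching cost 3 (bound 3)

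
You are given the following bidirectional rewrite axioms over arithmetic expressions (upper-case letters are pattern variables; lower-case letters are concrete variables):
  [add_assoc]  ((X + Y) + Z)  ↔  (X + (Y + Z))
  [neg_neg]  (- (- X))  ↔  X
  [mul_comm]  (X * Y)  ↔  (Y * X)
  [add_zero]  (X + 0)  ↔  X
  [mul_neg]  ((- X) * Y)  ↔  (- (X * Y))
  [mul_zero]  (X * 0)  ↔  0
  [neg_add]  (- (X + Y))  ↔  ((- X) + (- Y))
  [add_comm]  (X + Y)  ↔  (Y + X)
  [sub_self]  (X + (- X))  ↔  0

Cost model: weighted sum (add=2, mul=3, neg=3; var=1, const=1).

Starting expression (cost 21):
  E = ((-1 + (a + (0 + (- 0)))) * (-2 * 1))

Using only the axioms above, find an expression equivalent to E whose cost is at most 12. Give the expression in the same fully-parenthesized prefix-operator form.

1. [sub_self →] (0 + (- 0))  →  0;  E = ((-1 + (a + 0)) * (-2 * 1))
2. [add_comm →] (-1 + (a + 0))  →  ((a + 0) + -1);  E = (((a + 0) + -1) * (-2 * 1))
3. [add_zero →] (a + 0)  →  a;  cost 12 ≤ 12, done

((a + -1) * (-2 * 1))   [cost 12]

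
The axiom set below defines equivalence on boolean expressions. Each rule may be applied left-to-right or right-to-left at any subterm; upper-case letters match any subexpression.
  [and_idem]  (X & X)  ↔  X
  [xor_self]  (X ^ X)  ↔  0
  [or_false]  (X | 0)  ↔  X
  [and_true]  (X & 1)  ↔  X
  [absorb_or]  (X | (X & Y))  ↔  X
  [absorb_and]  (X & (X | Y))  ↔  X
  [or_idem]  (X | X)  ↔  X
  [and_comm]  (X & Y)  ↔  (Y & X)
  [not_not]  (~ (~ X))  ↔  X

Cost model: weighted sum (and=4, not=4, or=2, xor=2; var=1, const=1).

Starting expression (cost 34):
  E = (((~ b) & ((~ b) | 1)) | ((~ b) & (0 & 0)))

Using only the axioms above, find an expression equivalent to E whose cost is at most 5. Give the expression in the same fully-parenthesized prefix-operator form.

(1) (0 & 0)  =[and_idem →]=  0    ⊢ (((~ b) & ((~ b) | 1)) | ((~ b) & 0))
(2) ((~ b) & ((~ b) | 1))  =[absorb_and →]=  (~ b)    ⊢ ((~ b) | ((~ b) & 0))
(3) ((~ b) | ((~ b) & 0))  =[absorb_or →]=  (~ b)    ⊢ cost 5, within 5

(~ b)   [cost 5]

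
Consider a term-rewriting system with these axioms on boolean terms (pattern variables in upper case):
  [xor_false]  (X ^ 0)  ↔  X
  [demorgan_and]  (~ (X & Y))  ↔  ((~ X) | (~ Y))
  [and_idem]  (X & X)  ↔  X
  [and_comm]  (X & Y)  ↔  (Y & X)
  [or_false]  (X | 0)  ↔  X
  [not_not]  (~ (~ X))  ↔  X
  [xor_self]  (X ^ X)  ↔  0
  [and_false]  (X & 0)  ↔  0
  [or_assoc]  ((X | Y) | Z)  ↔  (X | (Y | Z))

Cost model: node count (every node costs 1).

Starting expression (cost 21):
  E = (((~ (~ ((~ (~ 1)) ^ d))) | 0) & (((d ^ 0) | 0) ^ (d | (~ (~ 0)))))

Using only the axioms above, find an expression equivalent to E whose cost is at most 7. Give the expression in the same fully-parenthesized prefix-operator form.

((1 ^ d) & (d ^ d))   [cost 7]

1. [not_not →] (~ (~ ((~ (~ 1)) ^ d)))  →  ((~ (~ 1)) ^ d);  E = ((((~ (~ 1)) ^ d) | 0) & (((d ^ 0) | 0) ^ (d | (~ (~ 0)))))
2. [xor_false →] (d ^ 0)  →  d;  E = ((((~ (~ 1)) ^ d) | 0) & ((d | 0) ^ (d | (~ (~ 0)))))
3. [not_not →] (~ (~ 1))  →  1;  E = (((1 ^ d) | 0) & ((d | 0) ^ (d | (~ (~ 0)))))
4. [or_false →] ((1 ^ d) | 0)  →  (1 ^ d);  E = ((1 ^ d) & ((d | 0) ^ (d | (~ (~ 0)))))
5. [not_not →] (~ (~ 0))  →  0;  E = ((1 ^ d) & ((d | 0) ^ (d | 0)))
6. [or_false →] (d | 0)  →  d;  E = ((1 ^ d) & ((d | 0) ^ d))
7. [or_false →] (d | 0)  →  d;  cost 7 ≤ 7, done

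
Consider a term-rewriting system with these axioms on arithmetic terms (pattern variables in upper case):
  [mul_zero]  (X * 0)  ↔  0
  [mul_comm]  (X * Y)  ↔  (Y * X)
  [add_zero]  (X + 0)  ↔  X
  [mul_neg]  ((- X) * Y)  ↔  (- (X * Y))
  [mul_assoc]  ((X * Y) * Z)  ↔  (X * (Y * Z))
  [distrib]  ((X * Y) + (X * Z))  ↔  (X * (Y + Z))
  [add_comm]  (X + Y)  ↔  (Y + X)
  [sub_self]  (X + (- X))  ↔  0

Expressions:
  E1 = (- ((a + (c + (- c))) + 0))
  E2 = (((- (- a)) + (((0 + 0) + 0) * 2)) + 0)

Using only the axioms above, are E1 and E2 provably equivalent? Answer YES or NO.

NO

The axioms are sound identities: if E1 ↔* E2 then E1 and E2 evaluate identically under any assignment.
Under a=1, c=0: E1 evaluates to -1, E2 to 1. Distinct ⇒ no rewrite sequence connects them.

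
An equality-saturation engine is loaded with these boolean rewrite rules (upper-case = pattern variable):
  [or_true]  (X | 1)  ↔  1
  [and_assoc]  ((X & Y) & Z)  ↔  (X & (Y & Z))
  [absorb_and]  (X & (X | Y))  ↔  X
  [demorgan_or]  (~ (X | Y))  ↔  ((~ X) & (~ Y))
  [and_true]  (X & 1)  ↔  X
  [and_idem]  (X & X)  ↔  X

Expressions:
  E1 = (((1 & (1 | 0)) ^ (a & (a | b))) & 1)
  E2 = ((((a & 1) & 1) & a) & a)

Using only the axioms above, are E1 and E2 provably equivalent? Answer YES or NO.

All listed rules preserve value, hence provable equivalence implies equal values everywhere; look for a separating assignment.
a=0, b=0 gives E1 ↦ 1, E2 ↦ 0; values differ ⇒ not provably equivalent.

NO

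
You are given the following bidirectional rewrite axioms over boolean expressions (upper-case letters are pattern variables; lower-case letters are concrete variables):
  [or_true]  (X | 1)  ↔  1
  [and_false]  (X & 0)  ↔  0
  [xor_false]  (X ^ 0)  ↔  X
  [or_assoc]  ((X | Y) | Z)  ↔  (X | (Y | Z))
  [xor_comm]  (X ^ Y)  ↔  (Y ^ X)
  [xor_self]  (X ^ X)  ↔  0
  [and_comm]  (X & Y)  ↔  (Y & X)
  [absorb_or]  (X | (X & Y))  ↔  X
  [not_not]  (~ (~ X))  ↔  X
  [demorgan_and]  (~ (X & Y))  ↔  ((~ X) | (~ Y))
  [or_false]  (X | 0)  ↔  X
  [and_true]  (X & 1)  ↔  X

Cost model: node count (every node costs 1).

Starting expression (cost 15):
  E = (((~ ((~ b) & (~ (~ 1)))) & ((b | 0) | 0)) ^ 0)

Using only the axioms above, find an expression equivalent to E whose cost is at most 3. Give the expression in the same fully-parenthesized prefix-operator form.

(b & b)   [cost 3]

step 1: not_not (→) rewrites (~ (~ 1)) into 1, now (((~ ((~ b) & 1)) & ((b | 0) | 0)) ^ 0)
step 2: xor_false (→) rewrites (((~ ((~ b) & 1)) & ((b | 0) | 0)) ^ 0) into ((~ ((~ b) & 1)) & ((b | 0) | 0))
step 3: or_false (→) rewrites (b | 0) into b, now ((~ ((~ b) & 1)) & (b | 0))
step 4: and_true (→) rewrites ((~ b) & 1) into (~ b), now ((~ (~ b)) & (b | 0))
step 5: or_false (→) rewrites (b | 0) into b, now ((~ (~ b)) & b)
step 6: not_not (→) rewrites (~ (~ b)) into b, reaching cost 3 (bound 3)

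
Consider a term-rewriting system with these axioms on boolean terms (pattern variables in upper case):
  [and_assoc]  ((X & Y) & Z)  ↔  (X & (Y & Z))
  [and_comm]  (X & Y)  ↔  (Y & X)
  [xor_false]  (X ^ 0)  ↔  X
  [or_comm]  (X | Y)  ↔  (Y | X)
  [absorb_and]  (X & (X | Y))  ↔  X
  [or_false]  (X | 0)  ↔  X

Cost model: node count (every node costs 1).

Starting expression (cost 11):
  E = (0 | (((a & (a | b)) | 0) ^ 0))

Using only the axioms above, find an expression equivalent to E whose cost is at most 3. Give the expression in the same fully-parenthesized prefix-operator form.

1. [or_false →] ((a & (a | b)) | 0)  →  (a & (a | b));  E = (0 | ((a & (a | b)) ^ 0))
2. [absorb_and →] (a & (a | b))  →  a;  E = (0 | (a ^ 0))
3. [xor_false →] (a ^ 0)  →  a;  cost 3 ≤ 3, done

(0 | a)   [cost 3]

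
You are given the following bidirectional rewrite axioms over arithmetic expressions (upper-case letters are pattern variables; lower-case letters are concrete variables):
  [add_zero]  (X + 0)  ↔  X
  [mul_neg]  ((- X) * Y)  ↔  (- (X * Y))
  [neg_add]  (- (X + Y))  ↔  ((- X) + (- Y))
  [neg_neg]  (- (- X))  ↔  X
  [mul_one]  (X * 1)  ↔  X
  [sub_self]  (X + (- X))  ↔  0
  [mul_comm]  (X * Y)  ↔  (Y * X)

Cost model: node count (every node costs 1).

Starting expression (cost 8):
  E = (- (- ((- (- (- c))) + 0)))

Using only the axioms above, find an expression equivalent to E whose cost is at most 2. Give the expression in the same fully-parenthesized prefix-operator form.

(1) ((- (- (- c))) + 0)  =[add_zero →]=  (- (- (- c)))    ⊢ (- (- (- (- (- c)))))
(2) (- (- (- c)))  =[neg_neg →]=  (- c)    ⊢ (- (- (- c)))
(3) (- (- c))  =[neg_neg →]=  c    ⊢ cost 2, within 2

(- c)   [cost 2]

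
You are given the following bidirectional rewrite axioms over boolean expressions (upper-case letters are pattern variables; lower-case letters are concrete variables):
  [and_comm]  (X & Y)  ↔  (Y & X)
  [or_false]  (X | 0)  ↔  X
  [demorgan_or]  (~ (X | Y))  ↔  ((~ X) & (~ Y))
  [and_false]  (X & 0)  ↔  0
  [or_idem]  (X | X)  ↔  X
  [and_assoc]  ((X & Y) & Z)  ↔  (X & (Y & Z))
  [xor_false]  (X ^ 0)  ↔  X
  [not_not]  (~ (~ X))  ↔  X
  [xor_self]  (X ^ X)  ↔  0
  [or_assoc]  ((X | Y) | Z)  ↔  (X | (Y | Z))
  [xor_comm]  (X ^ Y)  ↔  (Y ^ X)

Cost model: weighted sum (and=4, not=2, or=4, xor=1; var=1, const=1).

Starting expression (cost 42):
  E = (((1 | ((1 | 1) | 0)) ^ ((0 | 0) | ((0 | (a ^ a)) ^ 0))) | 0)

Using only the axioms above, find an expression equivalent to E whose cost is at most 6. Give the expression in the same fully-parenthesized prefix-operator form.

step 1: xor_self (→) rewrites (a ^ a) into 0, now (((1 | ((1 | 1) | 0)) ^ ((0 | 0) | ((0 | 0) ^ 0))) | 0)
step 2: or_idem (→) rewrites (1 | 1) into 1, now (((1 | (1 | 0)) ^ ((0 | 0) | ((0 | 0) ^ 0))) | 0)
step 3: xor_false (→) rewrites ((0 | 0) ^ 0) into (0 | 0), now (((1 | (1 | 0)) ^ ((0 | 0) | (0 | 0))) | 0)
step 4: or_idem (→) rewrites ((0 | 0) | (0 | 0)) into (0 | 0), now (((1 | (1 | 0)) ^ (0 | 0)) | 0)
step 5: or_false (→) rewrites (0 | 0) into 0, now (((1 | (1 | 0)) ^ 0) | 0)
step 6: or_false (→) rewrites (((1 | (1 | 0)) ^ 0) | 0) into ((1 | (1 | 0)) ^ 0)
step 7: xor_false (→) rewrites ((1 | (1 | 0)) ^ 0) into (1 | (1 | 0))
step 8: or_false (→) rewrites (1 | 0) into 1, reaching cost 6 (bound 6)

(1 | 1)   [cost 6]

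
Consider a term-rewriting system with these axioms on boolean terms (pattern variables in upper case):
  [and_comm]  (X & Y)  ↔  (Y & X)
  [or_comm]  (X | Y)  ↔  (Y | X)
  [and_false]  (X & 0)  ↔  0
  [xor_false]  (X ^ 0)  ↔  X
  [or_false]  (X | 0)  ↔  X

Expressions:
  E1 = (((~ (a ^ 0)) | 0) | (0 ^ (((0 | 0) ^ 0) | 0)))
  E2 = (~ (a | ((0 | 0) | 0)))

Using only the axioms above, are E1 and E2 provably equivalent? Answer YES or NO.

YES

step 1: or_false (→) rewrites (((0 | 0) ^ 0) | 0) into ((0 | 0) ^ 0), now (((~ (a ^ 0)) | 0) | (0 ^ ((0 | 0) ^ 0)))
step 2: or_false (→) rewrites ((~ (a ^ 0)) | 0) into (~ (a ^ 0)), now ((~ (a ^ 0)) | (0 ^ ((0 | 0) ^ 0)))
step 3: or_false (→) rewrites (0 | 0) into 0, now ((~ (a ^ 0)) | (0 ^ (0 ^ 0)))
step 4: xor_false (→) rewrites (0 ^ 0) into 0, now ((~ (a ^ 0)) | (0 ^ 0))
step 5: xor_false (→) rewrites (0 ^ 0) into 0, now ((~ (a ^ 0)) | 0)
step 6: xor_false (→) rewrites (a ^ 0) into a, now ((~ a) | 0)
step 7: or_false (→) rewrites ((~ a) | 0) into (~ a)
step 8: or_false (←) rewrites a into (a | 0), now (~ (a | 0))
step 9: or_false (←) rewrites 0 into (0 | 0), now (~ (a | (0 | 0)))
step 10: or_false (←) rewrites (0 | 0) into ((0 | 0) | 0), which is E2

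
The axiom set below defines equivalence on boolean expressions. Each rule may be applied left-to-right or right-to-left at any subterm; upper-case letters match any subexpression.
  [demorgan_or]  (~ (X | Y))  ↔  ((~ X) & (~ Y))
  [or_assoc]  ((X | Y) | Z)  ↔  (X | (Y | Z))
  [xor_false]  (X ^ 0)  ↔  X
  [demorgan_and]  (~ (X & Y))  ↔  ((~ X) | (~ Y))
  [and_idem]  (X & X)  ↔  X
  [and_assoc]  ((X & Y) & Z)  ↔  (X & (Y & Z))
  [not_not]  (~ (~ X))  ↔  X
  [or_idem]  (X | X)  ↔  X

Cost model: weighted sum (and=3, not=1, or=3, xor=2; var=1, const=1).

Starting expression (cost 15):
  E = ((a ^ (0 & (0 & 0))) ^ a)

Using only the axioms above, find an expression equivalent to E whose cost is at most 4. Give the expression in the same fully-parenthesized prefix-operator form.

(a ^ a)   [cost 4]

(1) (0 & 0)  =[and_idem →]=  0    ⊢ ((a ^ (0 & 0)) ^ a)
(2) (0 & 0)  =[and_idem →]=  0    ⊢ ((a ^ 0) ^ a)
(3) (a ^ 0)  =[xor_false →]=  a    ⊢ cost 4, within 4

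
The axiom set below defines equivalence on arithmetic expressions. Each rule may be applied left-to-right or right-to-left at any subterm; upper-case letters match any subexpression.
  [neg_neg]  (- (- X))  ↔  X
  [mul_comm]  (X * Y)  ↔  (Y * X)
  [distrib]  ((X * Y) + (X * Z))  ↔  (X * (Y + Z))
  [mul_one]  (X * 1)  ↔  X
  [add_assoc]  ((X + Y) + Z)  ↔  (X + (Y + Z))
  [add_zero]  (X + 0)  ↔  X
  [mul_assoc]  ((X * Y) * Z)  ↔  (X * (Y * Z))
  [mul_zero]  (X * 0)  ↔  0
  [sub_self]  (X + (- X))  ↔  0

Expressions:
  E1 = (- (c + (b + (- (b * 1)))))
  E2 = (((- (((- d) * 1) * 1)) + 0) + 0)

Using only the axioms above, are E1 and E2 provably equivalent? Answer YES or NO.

NO

The axioms are sound identities: if E1 ↔* E2 then E1 and E2 evaluate identically under any assignment.
Under b=0, c=0, d=1: E1 evaluates to 0, E2 to 1. Distinct ⇒ no rewrite sequence connects them.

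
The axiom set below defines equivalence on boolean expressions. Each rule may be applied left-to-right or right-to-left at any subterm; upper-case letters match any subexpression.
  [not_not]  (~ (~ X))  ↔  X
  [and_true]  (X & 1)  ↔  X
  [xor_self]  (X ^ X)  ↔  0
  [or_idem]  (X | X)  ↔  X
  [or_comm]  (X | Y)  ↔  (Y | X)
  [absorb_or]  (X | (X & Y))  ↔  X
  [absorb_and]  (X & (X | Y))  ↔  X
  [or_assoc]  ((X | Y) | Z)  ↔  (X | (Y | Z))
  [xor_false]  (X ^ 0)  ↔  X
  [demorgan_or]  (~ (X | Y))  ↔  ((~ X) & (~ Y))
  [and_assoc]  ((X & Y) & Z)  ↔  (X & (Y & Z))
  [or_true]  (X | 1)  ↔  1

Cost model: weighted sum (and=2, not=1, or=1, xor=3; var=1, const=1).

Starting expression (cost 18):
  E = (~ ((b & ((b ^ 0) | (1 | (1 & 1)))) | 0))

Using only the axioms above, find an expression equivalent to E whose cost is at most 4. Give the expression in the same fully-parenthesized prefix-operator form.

1. [xor_false →] (b ^ 0)  →  b;  E = (~ ((b & (b | (1 | (1 & 1)))) | 0))
2. [absorb_or →] (1 | (1 & 1))  →  1;  E = (~ ((b & (b | 1)) | 0))
3. [absorb_and →] (b & (b | 1))  →  b;  cost 4 ≤ 4, done

(~ (b | 0))   [cost 4]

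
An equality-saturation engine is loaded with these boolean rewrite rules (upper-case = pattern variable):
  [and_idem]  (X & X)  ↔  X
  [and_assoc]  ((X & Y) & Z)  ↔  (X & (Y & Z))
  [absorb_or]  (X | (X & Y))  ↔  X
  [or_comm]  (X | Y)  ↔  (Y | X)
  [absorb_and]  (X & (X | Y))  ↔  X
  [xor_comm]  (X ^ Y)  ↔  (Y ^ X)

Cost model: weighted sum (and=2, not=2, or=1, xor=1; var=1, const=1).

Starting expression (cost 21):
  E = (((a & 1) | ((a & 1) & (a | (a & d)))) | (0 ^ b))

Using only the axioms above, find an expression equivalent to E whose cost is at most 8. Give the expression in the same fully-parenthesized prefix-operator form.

step 1: or_comm (→) rewrites (((a & 1) | ((a & 1) & (a | (a & d)))) | (0 ^ b)) into ((0 ^ b) | ((a & 1) | ((a & 1) & (a | (a & d)))))
step 2: absorb_or (→) rewrites (a | (a & d)) into a, now ((0 ^ b) | ((a & 1) | ((a & 1) & a)))
step 3: absorb_or (→) rewrites ((a & 1) | ((a & 1) & a)) into (a & 1), reaching cost 8 (bound 8)

((0 ^ b) | (a & 1))   [cost 8]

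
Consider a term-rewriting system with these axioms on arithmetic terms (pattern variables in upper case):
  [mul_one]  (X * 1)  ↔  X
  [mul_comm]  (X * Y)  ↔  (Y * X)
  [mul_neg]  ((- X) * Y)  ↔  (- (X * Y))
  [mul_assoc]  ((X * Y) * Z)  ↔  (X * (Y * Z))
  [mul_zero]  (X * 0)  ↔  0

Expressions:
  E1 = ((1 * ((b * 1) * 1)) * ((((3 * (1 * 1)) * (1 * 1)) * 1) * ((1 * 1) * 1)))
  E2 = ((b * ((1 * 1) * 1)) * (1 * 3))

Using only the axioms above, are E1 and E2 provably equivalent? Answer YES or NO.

(1) (1 * 1)  =[mul_one →]=  1    ⊢ ((1 * ((b * 1) * 1)) * ((((3 * 1) * (1 * 1)) * 1) * ((1 * 1) * 1)))
(2) ((b * 1) * 1)  =[mul_one →]=  (b * 1)    ⊢ ((1 * (b * 1)) * ((((3 * 1) * (1 * 1)) * 1) * ((1 * 1) * 1)))
(3) (((3 * 1) * (1 * 1)) * 1)  =[mul_one →]=  ((3 * 1) * (1 * 1))    ⊢ ((1 * (b * 1)) * (((3 * 1) * (1 * 1)) * ((1 * 1) * 1)))
(4) (1 * 1)  =[mul_one →]=  1    ⊢ ((1 * (b * 1)) * (((3 * 1) * 1) * ((1 * 1) * 1)))
(5) (1 * (b * 1))  =[mul_comm →]=  ((b * 1) * 1)    ⊢ (((b * 1) * 1) * (((3 * 1) * 1) * ((1 * 1) * 1)))
(6) ((1 * 1) * 1)  =[mul_one →]=  (1 * 1)    ⊢ (((b * 1) * 1) * (((3 * 1) * 1) * (1 * 1)))
(7) ((3 * 1) * 1)  =[mul_one →]=  (3 * 1)    ⊢ (((b * 1) * 1) * ((3 * 1) * (1 * 1)))
(8) (3 * 1)  =[mul_one →]=  3    ⊢ (((b * 1) * 1) * (3 * (1 * 1)))
(9) (b * 1)  =[mul_one →]=  b    ⊢ ((b * 1) * (3 * (1 * 1)))
(10) (b * 1)  =[mul_one →]=  b    ⊢ (b * (3 * (1 * 1)))
(11) (1 * 1)  =[mul_one →]=  1    ⊢ (b * (3 * 1))
(12) b  =[mul_one ←]=  (b * 1)    ⊢ ((b * 1) * (3 * 1))
(13) (3 * 1)  =[mul_comm →]=  (1 * 3)    ⊢ ((b * 1) * (1 * 3))
(14) 1  =[mul_one ←]=  (1 * 1)    ⊢ ((b * (1 * 1)) * (1 * 3))
(15) 1  =[mul_one ←]=  (1 * 1)    ⊢ E2

YES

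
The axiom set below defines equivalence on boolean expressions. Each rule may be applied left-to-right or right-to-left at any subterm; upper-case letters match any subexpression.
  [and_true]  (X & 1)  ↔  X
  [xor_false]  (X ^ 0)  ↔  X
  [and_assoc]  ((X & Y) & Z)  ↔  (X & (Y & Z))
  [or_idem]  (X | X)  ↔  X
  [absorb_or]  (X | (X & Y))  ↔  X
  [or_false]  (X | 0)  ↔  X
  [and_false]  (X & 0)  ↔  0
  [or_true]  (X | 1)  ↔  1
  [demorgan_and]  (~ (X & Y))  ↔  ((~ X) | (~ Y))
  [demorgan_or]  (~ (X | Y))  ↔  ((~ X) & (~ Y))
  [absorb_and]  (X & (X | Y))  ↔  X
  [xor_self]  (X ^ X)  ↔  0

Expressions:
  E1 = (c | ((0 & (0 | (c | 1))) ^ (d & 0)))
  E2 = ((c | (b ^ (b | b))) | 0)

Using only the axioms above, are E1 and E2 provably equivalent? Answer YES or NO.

YES

1. [or_true →] (c | 1)  →  1;  E1 = (c | ((0 & (0 | 1)) ^ (d & 0)))
2. [absorb_and →] (0 & (0 | 1))  →  0;  E1 = (c | (0 ^ (d & 0)))
3. [and_false →] (d & 0)  →  0;  E1 = (c | (0 ^ 0))
4. [xor_false →] (0 ^ 0)  →  0;  E1 = (c | 0)
5. [xor_self ←] 0  →  (b ^ b);  E1 = (c | (b ^ b))
6. [or_idem ←] b  →  (b | b);  E1 = (c | (b ^ (b | b)))
7. [or_false ←] (c | (b ^ (b | b)))  →  ((c | (b ^ (b | b))) | 0);  this is E2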